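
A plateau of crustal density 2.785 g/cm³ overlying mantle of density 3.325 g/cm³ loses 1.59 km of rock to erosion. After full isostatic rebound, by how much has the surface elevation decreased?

Rebound u = e ρ_c/ρ_m = 1.59 km × 2.785/3.325 = 1.332 km.
Net surface drop = e − u = 1.59 km − 1.332 km = e (ρ_m − ρ_c)/ρ_m = 0.258 km.

0.258 km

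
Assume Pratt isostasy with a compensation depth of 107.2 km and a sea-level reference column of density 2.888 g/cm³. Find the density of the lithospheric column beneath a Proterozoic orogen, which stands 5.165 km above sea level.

Pratt balance: ρ_ref D = ρ (D + h).
ρ = ρ_ref D/(D + h) = 2.888 × 107.2 km/(107.2 km + 5.165 km) = 2.76 g/cm³.

2.76 g/cm³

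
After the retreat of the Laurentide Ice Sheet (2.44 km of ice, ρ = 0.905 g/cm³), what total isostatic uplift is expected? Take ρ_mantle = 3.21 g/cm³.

Removing the load lets mantle flow back in; uplift u satisfies ρ_ice t = ρ_m u.
u = t ρ_ice/ρ_m = 2.44 km × 0.905/3.21 = 0.688 km.

0.688 km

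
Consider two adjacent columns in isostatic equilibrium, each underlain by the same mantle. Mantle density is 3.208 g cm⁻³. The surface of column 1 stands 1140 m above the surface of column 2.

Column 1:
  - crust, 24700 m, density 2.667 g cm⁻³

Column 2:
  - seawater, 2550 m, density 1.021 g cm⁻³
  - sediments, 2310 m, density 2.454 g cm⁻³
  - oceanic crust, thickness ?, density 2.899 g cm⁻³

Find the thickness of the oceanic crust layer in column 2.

7720 m

Take the compensation level at the base of the deeper column (depth z_c below the surface of column 1) and equate Σ ρ_i t_i down to z_c; mantle fills any gap and the z_c terms cancel.
Column 1: 24700×2.667 + (z_c − 24700)×3.208
Column 2: 1140×0 + 2550×1.021 + 2310×2.454 + x×2.899 + (z_c − 1140 − 4860 − x)×3.208
The z_c×3.208 term appears on both sides and cancels. Collect the known terms of each column as K = Σ(ρt)_known − 3.208 × (depth of known layers): K_1 = 65874.9 − 3.208×24700 = −13362.7; K_2 = 8272.29 − 3.208×(1140 + 4860) = −10975.71.
Balance: K_1 = K_2 − x×(3.208 − 2.899), so x = (K_2 − K_1)/(3.208 − 2.899) = 2386.99/0.309 = 7720 m.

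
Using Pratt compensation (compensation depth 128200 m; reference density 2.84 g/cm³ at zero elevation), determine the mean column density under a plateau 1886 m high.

Pratt balance: ρ_ref D = ρ (D + h).
ρ = ρ_ref D/(D + h) = 2.84 × 128200 m/(128200 m + 1886 m) = 2.8 g/cm³.

2.8 g/cm³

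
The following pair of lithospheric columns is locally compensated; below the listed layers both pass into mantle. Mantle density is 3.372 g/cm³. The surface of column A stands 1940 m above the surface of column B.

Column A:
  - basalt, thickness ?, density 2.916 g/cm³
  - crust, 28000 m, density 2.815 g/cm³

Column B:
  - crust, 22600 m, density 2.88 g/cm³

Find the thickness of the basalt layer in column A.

4530 m

Take the compensation level at the base of the deeper column (depth z_c below the surface of column A) and equate Σ ρ_i t_i down to z_c; mantle fills any gap and the z_c terms cancel.
Column A: x×2.916 + 28000×2.815 + (z_c − 28000 − x)×3.372
Column B: 1940×0 + 22600×2.88 + (z_c − 1940 − 22600)×3.372
The z_c×3.372 term appears on both sides and cancels. Collect the known terms of each column as K = Σ(ρt)_known − 3.372 × (depth of known layers): K_A = 78820 − 3.372×28000 = −15596; K_B = 65088 − 3.372×(1940 + 22600) = −17660.88.
Balance: K_A − x×(3.372 − 2.916) = K_B, so x = (K_A − K_B)/(3.372 − 2.916) = 2064.88/0.456 = 4530 m.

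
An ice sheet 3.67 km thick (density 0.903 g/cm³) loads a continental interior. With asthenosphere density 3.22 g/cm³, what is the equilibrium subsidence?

1.03 km

For local isostatic compensation: the ice load ρ_ice t is balanced by mantle displaced below, ρ_m s.
s = t ρ_ice / ρ_m = 3.67 km × 0.903/3.22 = 1.03 km.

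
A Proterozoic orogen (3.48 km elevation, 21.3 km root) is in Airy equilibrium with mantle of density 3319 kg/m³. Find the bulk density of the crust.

ρ_c h = (ρ_m − ρ_c) r → ρ_c (h + r) = ρ_m r → ρ_c = ρ_m r / (h + r).
ρ_c = 3319 × 21.3 km / (3.48 km + 21.3 km) = 2850 kg/m³.

2850 kg/m³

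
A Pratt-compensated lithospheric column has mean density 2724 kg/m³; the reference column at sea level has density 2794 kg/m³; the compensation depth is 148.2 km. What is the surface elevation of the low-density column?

ρ_ref D = ρ (D + h) → h = D (ρ_ref − ρ)/ρ.
h = 148.2 km × (2794 − 2724)/2724 = 3.81 km.

3.81 km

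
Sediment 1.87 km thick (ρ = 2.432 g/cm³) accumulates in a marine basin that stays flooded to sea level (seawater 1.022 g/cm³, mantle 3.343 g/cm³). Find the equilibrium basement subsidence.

1.14 km

Submarine loading: the sediment displaces seawater, and the subsidence is in turn flooded, so s (ρ_m − ρ_w) = t (ρ_sed − ρ_w).
s = 1.87 km × (2.432 − 1.022) / (3.343 − 1.022) = 1.14 km.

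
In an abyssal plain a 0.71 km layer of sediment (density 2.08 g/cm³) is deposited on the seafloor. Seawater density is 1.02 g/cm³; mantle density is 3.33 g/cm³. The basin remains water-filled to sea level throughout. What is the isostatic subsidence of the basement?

Submarine loading: the sediment displaces seawater, and the subsidence is in turn flooded, so s (ρ_m − ρ_w) = t (ρ_sed − ρ_w).
s = 0.71 km × (2.08 − 1.02) / (3.33 − 1.02) = 0.326 km.

0.326 km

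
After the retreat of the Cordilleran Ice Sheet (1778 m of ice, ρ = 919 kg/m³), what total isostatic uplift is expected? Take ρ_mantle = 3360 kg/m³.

486 m

Removing the load lets mantle flow back in; uplift u satisfies ρ_ice t = ρ_m u.
u = t ρ_ice/ρ_m = 1778 m × 919/3360 = 486 m.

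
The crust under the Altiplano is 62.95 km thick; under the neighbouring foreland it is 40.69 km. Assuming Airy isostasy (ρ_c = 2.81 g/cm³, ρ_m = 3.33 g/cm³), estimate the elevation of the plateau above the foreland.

3.48 km

Excess crust Δ = 62.95 km − 40.69 km = 22.26 km, split between elevation h and root r with h + r = Δ.
Airy balance ρ_c h = (ρ_m − ρ_c) r gives r = h ρ_c/(ρ_m − ρ_c), so h (1 + ρ_c/(ρ_m − ρ_c)) = Δ, i.e. h = Δ (ρ_m − ρ_c)/ρ_m.
h = 22.26 km × 0.52/3.33 = 3.48 km.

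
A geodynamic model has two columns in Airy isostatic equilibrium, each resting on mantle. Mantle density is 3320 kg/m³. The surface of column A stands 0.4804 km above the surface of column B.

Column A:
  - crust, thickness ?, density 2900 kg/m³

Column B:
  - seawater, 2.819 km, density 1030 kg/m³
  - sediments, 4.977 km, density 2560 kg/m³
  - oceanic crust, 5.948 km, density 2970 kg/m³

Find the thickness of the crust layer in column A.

33.1 km

Take the compensation level at the base of the deeper column (depth z_c below the surface of column A) and equate Σ ρ_i t_i down to z_c; mantle fills any gap and the z_c terms cancel.
Column A: x×2900 + (z_c − 0 − x)×3320
Column B: 0.4804×0 + 2.819×1030 + 4.977×2560 + 5.948×2970 + (z_c − 0.4804 − 13.744)×3320
The z_c×3320 term appears on both sides and cancels. Collect the known terms of each column as K = Σ(ρt)_known − 3320 × (depth of known layers): K_A = 0 − 3320×0 = 0; K_B = 33310.25 − 3320×(0.4804 + 13.744) = −13914.758.
Balance: K_A − x×(3320 − 2900) = K_B, so x = (K_A − K_B)/(3320 − 2900) = 13914.8/420 = 33.1 km.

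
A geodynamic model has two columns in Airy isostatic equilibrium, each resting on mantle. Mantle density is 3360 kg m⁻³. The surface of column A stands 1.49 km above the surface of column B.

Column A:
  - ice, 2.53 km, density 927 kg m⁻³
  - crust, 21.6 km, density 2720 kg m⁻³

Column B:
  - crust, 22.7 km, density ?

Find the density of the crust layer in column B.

Take the compensation level at the base of the deeper column (depth z_c below the surface of column A) and equate Σ ρ_i t_i down to z_c; mantle fills any gap and the z_c terms cancel.
Column A: 2.53×927 + 21.6×2720 + (z_c − 24.13)×3360
Column B: 1.49×0 + 22.7×ρ + (z_c − 1.49 − 22.7)×3360
The z_c×3360 term appears on both sides and cancels. Collect the known terms of each column as K = Σ(ρt)_known − 3360 × (depth of known layers): K_A = 61097.31 − 3360×24.13 = −19979.49; K_B = 0 − 3360×(1.49 + 22.7) = −81278.4.
Balance: K_A = K_B + 22.7×ρ, so ρ = (K_A − K_B)/22.7 = 61298.9/22.7 = 2700 kg m⁻³.

2700 kg m⁻³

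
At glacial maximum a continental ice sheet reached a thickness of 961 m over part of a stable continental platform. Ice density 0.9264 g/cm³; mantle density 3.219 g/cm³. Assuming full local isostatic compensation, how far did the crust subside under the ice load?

277 m

For local isostatic compensation: the ice load ρ_ice t is balanced by mantle displaced below, ρ_m s.
s = t ρ_ice / ρ_m = 961 m × 0.9264/3.219 = 277 m.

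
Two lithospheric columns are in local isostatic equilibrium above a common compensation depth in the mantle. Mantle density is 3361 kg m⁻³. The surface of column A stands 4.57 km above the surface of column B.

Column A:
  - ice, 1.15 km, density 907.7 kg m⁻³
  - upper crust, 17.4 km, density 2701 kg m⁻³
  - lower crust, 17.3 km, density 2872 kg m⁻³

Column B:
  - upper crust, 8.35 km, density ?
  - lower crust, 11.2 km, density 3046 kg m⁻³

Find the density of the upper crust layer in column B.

2900 kg m⁻³

Take the compensation level at the base of the deeper column (depth z_c below the surface of column A) and equate Σ ρ_i t_i down to z_c; mantle fills any gap and the z_c terms cancel.
Column A: 1.15×907.7 + 17.4×2701 + 17.3×2872 + (z_c − 35.85)×3361
Column B: 4.57×0 + 8.35×ρ + 11.2×3046 + (z_c − 4.57 − 19.55)×3361
The z_c×3361 term appears on both sides and cancels. Collect the known terms of each column as K = Σ(ρt)_known − 3361 × (depth of known layers): K_A = 97726.855 − 3361×35.85 = −22764.995; K_B = 34115.2 − 3361×(4.57 + 19.55) = −46952.12.
Balance: K_A = K_B + 8.35×ρ, so ρ = (K_A − K_B)/8.35 = 24187.1/8.35 = 2900 kg m⁻³.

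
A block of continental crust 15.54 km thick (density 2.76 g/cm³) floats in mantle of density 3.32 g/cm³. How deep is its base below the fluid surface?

12.9 km

Draft d = t ρ_obj/ρ_fluid = 15.54 km × 2.76/3.32 = 12.9 km.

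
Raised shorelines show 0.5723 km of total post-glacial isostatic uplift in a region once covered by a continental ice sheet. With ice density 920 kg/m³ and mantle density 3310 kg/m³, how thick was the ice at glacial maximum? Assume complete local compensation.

2.06 km

u = t ρ_ice/ρ_m → t = u ρ_m/ρ_ice = 0.5723 km × 3310/920 = 2.06 km.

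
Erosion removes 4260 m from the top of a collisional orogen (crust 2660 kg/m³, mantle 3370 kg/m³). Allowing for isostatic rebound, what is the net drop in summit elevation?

Rebound u = e ρ_c/ρ_m = 4260 m × 2660/3370 = 3362 m.
Net surface drop = e − u = 4260 m − 3362 m = e (ρ_m − ρ_c)/ρ_m = 898 m.

898 m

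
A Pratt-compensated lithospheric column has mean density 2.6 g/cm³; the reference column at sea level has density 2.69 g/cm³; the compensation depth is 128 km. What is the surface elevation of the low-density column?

4.43 km

ρ_ref D = ρ (D + h) → h = D (ρ_ref − ρ)/ρ.
h = 128 km × (2.69 − 2.6)/2.6 = 4.43 km.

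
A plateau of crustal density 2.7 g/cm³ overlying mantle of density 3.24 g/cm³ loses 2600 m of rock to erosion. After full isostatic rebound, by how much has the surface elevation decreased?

433 m

Rebound u = e ρ_c/ρ_m = 2600 m × 2.7/3.24 = 2167 m.
Net surface drop = e − u = 2600 m − 2167 m = e (ρ_m − ρ_c)/ρ_m = 433 m.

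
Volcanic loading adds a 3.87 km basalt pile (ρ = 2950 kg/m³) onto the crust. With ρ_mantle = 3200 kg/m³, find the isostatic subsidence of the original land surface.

Subaerial loading: s = t ρ_load / ρ_m.
s = 3.87 km × 2950/3200 = 3.57 km.

3.57 km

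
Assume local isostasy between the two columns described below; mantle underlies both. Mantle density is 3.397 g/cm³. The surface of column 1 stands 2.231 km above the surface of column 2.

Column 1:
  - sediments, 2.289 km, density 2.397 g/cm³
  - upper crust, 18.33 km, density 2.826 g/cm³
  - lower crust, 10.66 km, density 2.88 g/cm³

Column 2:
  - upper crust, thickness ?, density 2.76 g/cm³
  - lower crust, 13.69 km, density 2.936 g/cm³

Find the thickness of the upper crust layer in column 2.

Take the compensation level at the base of the deeper column (depth z_c below the surface of column 1) and equate Σ ρ_i t_i down to z_c; mantle fills any gap and the z_c terms cancel.
Column 1: 2.289×2.397 + 18.33×2.826 + 10.66×2.88 + (z_c − 31.279)×3.397
Column 2: 2.231×0 + x×2.76 + 13.69×2.936 + (z_c − 2.231 − 13.69 − x)×3.397
The z_c×3.397 term appears on both sides and cancels. Collect the known terms of each column as K = Σ(ρt)_known − 3.397 × (depth of known layers): K_1 = 87.988113 − 3.397×31.279 = −18.26665; K_2 = 40.19384 − 3.397×(2.231 + 13.69) = −13.889797.
Balance: K_1 = K_2 − x×(3.397 − 2.76), so x = (K_2 − K_1)/(3.397 − 2.76) = 4.37685/0.637 = 6.87 km.

6.87 km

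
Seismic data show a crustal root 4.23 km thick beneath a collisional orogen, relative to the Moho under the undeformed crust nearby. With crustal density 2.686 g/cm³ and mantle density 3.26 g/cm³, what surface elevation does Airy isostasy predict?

0.904 km

Isostatic balance requires: ρ_c h = (ρ_m − ρ_c) r.
h = r (ρ_m − ρ_c) / ρ_c = 4.23 km × (3.26 − 2.686) / 2.686 = 0.904 km.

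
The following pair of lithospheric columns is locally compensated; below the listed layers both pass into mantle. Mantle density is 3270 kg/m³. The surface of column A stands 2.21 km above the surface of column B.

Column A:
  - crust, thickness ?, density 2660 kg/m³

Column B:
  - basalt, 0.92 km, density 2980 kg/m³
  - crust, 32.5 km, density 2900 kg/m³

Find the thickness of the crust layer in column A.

Take the compensation level at the base of the deeper column (depth z_c below the surface of column A) and equate Σ ρ_i t_i down to z_c; mantle fills any gap and the z_c terms cancel.
Column A: x×2660 + (z_c − 0 − x)×3270
Column B: 2.21×0 + 0.92×2980 + 32.5×2900 + (z_c − 2.21 − 33.42)×3270
The z_c×3270 term appears on both sides and cancels. Collect the known terms of each column as K = Σ(ρt)_known − 3270 × (depth of known layers): K_A = 0 − 3270×0 = 0; K_B = 96991.6 − 3270×(2.21 + 33.42) = −19518.5.
Balance: K_A − x×(3270 − 2660) = K_B, so x = (K_A − K_B)/(3270 − 2660) = 19518.5/610 = 32 km.

32 km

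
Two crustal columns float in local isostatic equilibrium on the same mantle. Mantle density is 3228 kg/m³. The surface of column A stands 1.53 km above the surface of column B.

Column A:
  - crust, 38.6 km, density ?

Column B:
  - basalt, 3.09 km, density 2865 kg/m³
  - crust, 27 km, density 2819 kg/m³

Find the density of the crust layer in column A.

2780 kg/m³

Take the compensation level at the base of the deeper column (depth z_c below the surface of column A) and equate Σ ρ_i t_i down to z_c; mantle fills any gap and the z_c terms cancel.
Column A: 38.6×ρ + (z_c − 38.6)×3228
Column B: 1.53×0 + 3.09×2865 + 27×2819 + (z_c − 1.53 − 30.09)×3228
The z_c×3228 term appears on both sides and cancels. Collect the known terms of each column as K = Σ(ρt)_known − 3228 × (depth of known layers): K_A = 0 − 3228×38.6 = −124600.8; K_B = 84965.85 − 3228×(1.53 + 30.09) = −17103.51.
Balance: K_A + 38.6×ρ = K_B, so ρ = (K_B − K_A)/38.6 = 107497/38.6 = 2780 kg/m³.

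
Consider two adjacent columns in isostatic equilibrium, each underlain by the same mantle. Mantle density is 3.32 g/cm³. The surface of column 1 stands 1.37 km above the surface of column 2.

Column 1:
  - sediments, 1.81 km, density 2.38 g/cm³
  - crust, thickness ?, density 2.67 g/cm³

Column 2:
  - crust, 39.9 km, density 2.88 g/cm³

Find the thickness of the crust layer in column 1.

Take the compensation level at the base of the deeper column (depth z_c below the surface of column 1) and equate Σ ρ_i t_i down to z_c; mantle fills any gap and the z_c terms cancel.
Column 1: 1.81×2.38 + x×2.67 + (z_c − 1.81 − x)×3.32
Column 2: 1.37×0 + 39.9×2.88 + (z_c − 1.37 − 39.9)×3.32
The z_c×3.32 term appears on both sides and cancels. Collect the known terms of each column as K = Σ(ρt)_known − 3.32 × (depth of known layers): K_1 = 4.3078 − 3.32×1.81 = −1.7014; K_2 = 114.912 − 3.32×(1.37 + 39.9) = −22.1044.
Balance: K_1 − x×(3.32 − 2.67) = K_2, so x = (K_1 − K_2)/(3.32 − 2.67) = 20.403/0.65 = 31.4 km.

31.4 km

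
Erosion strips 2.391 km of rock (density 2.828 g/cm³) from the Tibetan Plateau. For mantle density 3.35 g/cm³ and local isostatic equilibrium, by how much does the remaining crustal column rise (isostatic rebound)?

Unloading: uplift u = e ρ_c/ρ_m = 2.391 km × 2.828/3.35 = 2.02 km.

2.02 km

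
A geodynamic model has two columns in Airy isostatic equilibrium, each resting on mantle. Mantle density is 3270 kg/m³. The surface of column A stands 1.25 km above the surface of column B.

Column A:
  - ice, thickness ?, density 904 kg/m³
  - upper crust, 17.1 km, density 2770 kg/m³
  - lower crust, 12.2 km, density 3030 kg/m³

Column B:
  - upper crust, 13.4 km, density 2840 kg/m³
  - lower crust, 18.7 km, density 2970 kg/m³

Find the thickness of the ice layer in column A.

1.68 km

Take the compensation level at the base of the deeper column (depth z_c below the surface of column A) and equate Σ ρ_i t_i down to z_c; mantle fills any gap and the z_c terms cancel.
Column A: x×904 + 17.1×2770 + 12.2×3030 + (z_c − 29.3 − x)×3270
Column B: 1.25×0 + 13.4×2840 + 18.7×2970 + (z_c − 1.25 − 32.1)×3270
The z_c×3270 term appears on both sides and cancels. Collect the known terms of each column as K = Σ(ρt)_known − 3270 × (depth of known layers): K_A = 84333 − 3270×29.3 = −11478; K_B = 93595 − 3270×(1.25 + 32.1) = −15459.5.
Balance: K_A − x×(3270 − 904) = K_B, so x = (K_A − K_B)/(3270 − 904) = 3981.5/2366 = 1.68 km.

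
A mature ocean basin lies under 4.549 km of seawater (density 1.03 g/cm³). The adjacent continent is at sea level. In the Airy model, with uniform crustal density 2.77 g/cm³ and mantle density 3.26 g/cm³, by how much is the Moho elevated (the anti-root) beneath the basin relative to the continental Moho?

Balancing pressure at the compensation depth: replacing crust with seawater at the top is compensated by replacing crust with mantle at the base: d (ρ_c − ρ_w) = a (ρ_m − ρ_c).
a = d (ρ_c − ρ_w)/(ρ_m − ρ_c) = 4.549 km × 1.74/0.49 = 16.2 km.

16.2 km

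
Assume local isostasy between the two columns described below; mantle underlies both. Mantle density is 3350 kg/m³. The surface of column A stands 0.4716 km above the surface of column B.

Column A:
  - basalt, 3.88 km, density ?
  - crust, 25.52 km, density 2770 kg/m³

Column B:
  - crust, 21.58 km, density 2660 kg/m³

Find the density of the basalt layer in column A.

2920 kg/m³

Take the compensation level at the base of the deeper column (depth z_c below the surface of column A) and equate Σ ρ_i t_i down to z_c; mantle fills any gap and the z_c terms cancel.
Column A: 3.88×ρ + 25.52×2770 + (z_c − 29.4)×3350
Column B: 0.4716×0 + 21.58×2660 + (z_c − 0.4716 − 21.58)×3350
The z_c×3350 term appears on both sides and cancels. Collect the known terms of each column as K = Σ(ρt)_known − 3350 × (depth of known layers): K_A = 70690.4 − 3350×29.4 = −27799.6; K_B = 57402.8 − 3350×(0.4716 + 21.58) = −16470.06.
Balance: K_A + 3.88×ρ = K_B, so ρ = (K_B − K_A)/3.88 = 11329.5/3.88 = 2920 kg/m³.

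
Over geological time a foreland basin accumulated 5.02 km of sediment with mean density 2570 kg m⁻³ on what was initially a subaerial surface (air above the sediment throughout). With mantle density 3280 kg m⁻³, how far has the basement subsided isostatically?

Subaerial load: s = t ρ_sed / ρ_m = 5.02 km × 2570/3280 = 3.93 km.

3.93 km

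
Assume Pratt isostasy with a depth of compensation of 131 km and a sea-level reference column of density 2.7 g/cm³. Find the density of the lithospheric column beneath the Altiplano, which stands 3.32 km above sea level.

2.63 g/cm³

Pratt balance: ρ_ref D = ρ (D + h).
ρ = ρ_ref D/(D + h) = 2.7 × 131 km/(131 km + 3.32 km) = 2.63 g/cm³.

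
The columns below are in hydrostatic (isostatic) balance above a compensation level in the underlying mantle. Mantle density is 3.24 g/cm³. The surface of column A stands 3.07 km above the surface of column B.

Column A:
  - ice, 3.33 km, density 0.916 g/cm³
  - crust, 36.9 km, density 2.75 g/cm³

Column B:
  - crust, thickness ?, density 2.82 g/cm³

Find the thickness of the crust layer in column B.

Take the compensation level at the base of the deeper column (depth z_c below the surface of column A) and equate Σ ρ_i t_i down to z_c; mantle fills any gap and the z_c terms cancel.
Column A: 3.33×0.916 + 36.9×2.75 + (z_c − 40.23)×3.24
Column B: 3.07×0 + x×2.82 + (z_c − 3.07 − 0 − x)×3.24
The z_c×3.24 term appears on both sides and cancels. Collect the known terms of each column as K = Σ(ρt)_known − 3.24 × (depth of known layers): K_A = 104.52528 − 3.24×40.23 = −25.81992; K_B = 0 − 3.24×(3.07 + 0) = −9.9468.
Balance: K_A = K_B − x×(3.24 − 2.82), so x = (K_B − K_A)/(3.24 − 2.82) = 15.8731/0.42 = 37.8 km.

37.8 km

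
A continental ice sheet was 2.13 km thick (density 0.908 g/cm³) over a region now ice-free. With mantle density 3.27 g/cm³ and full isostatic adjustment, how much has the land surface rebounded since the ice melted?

Removing the load lets mantle flow back in; uplift u satisfies ρ_ice t = ρ_m u.
u = t ρ_ice/ρ_m = 2.13 km × 0.908/3.27 = 0.591 km.

0.591 km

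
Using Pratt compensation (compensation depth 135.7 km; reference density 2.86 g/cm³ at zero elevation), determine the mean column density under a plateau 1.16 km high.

2.84 g/cm³

Pratt balance: ρ_ref D = ρ (D + h).
ρ = ρ_ref D/(D + h) = 2.86 × 135.7 km/(135.7 km + 1.16 km) = 2.84 g/cm³.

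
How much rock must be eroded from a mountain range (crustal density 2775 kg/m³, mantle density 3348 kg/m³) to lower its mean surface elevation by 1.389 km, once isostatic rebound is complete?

8.12 km

Net drop Δ = e − u = e − e ρ_c/ρ_m = e (ρ_m − ρ_c)/ρ_m.
e = Δ ρ_m/(ρ_m − ρ_c) = 1.389 km × 3348/573 = 8.12 km.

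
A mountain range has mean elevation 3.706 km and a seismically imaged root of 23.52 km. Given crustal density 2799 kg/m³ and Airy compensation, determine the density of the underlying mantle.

3240 kg/m³

Airy balance: ρ_c h = (ρ_m − ρ_c) r → ρ_m = ρ_c (1 + h/r).
ρ_m = 2799 × (1 + 3.706 km/23.52 km) = 3240 kg/m³.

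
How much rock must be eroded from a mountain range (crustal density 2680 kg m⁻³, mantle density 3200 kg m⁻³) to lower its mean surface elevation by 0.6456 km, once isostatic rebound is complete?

3.97 km

Net drop Δ = e − u = e − e ρ_c/ρ_m = e (ρ_m − ρ_c)/ρ_m.
e = Δ ρ_m/(ρ_m − ρ_c) = 0.6456 km × 3200/520 = 3.97 km.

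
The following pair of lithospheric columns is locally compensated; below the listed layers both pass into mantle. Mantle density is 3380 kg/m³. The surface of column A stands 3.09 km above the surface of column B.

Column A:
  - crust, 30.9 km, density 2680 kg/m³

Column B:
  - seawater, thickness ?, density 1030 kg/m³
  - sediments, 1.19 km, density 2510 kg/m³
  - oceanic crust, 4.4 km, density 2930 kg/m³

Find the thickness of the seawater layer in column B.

Take the compensation level at the base of the deeper column (depth z_c below the surface of column A) and equate Σ ρ_i t_i down to z_c; mantle fills any gap and the z_c terms cancel.
Column A: 30.9×2680 + (z_c − 30.9)×3380
Column B: 3.09×0 + x×1030 + 1.19×2510 + 4.4×2930 + (z_c − 3.09 − 5.59 − x)×3380
The z_c×3380 term appears on both sides and cancels. Collect the known terms of each column as K = Σ(ρt)_known − 3380 × (depth of known layers): K_A = 82812 − 3380×30.9 = −21630; K_B = 15878.9 − 3380×(3.09 + 5.59) = −13459.5.
Balance: K_A = K_B − x×(3380 − 1030), so x = (K_B − K_A)/(3380 − 1030) = 8170.5/2350 = 3.48 km.

3.48 km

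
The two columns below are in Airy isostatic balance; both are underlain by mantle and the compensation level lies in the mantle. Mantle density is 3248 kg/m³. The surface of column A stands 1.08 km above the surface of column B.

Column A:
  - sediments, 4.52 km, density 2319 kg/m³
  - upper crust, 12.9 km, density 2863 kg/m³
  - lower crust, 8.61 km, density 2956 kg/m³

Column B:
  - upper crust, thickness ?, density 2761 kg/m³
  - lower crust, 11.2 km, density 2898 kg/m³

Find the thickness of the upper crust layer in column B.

Take the compensation level at the base of the deeper column (depth z_c below the surface of column A) and equate Σ ρ_i t_i down to z_c; mantle fills any gap and the z_c terms cancel.
Column A: 4.52×2319 + 12.9×2863 + 8.61×2956 + (z_c − 26.03)×3248
Column B: 1.08×0 + x×2761 + 11.2×2898 + (z_c − 1.08 − 11.2 − x)×3248
The z_c×3248 term appears on both sides and cancels. Collect the known terms of each column as K = Σ(ρt)_known − 3248 × (depth of known layers): K_A = 72865.74 − 3248×26.03 = −11679.7; K_B = 32457.6 − 3248×(1.08 + 11.2) = −7427.84.
Balance: K_A = K_B − x×(3248 − 2761), so x = (K_B − K_A)/(3248 − 2761) = 4251.86/487 = 8.73 km.

8.73 km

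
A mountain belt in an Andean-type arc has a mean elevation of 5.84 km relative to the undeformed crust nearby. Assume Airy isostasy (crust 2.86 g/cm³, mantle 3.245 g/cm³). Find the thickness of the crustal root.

Isostatic balance requires: the weight of the topography is balanced by the buoyancy of the root, ρ_c h = (ρ_m − ρ_c) r.
r = h · ρ_c / (ρ_m − ρ_c) = 5.84 km × 2.86 / (3.245 − 2.86) = 43.4 km.

43.4 km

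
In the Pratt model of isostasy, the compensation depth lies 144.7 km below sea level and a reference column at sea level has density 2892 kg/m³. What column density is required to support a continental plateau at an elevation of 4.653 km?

Pratt balance: ρ_ref D = ρ (D + h).
ρ = ρ_ref D/(D + h) = 2892 × 144.7 km/(144.7 km + 4.653 km) = 2800 kg/m³.

2800 kg/m³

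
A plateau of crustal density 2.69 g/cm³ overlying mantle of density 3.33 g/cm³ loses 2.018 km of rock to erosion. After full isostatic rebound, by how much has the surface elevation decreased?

Rebound u = e ρ_c/ρ_m = 2.018 km × 2.69/3.33 = 1.63 km.
Net surface drop = e − u = 2.018 km − 1.63 km = e (ρ_m − ρ_c)/ρ_m = 0.388 km.

0.388 km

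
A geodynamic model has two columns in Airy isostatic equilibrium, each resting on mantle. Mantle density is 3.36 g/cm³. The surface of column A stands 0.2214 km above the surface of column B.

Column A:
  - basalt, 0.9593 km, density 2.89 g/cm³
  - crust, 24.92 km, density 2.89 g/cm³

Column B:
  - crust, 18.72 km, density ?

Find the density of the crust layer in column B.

Take the compensation level at the base of the deeper column (depth z_c below the surface of column A) and equate Σ ρ_i t_i down to z_c; mantle fills any gap and the z_c terms cancel.
Column A: 0.9593×2.89 + 24.92×2.89 + (z_c − 25.8793)×3.36
Column B: 0.2214×0 + 18.72×ρ + (z_c − 0.2214 − 18.72)×3.36
The z_c×3.36 term appears on both sides and cancels. Collect the known terms of each column as K = Σ(ρt)_known − 3.36 × (depth of known layers): K_A = 74.791177 − 3.36×25.8793 = −12.163271; K_B = 0 − 3.36×(0.2214 + 18.72) = −63.643104.
Balance: K_A = K_B + 18.72×ρ, so ρ = (K_A − K_B)/18.72 = 51.4798/18.72 = 2.75 g/cm³.

2.75 g/cm³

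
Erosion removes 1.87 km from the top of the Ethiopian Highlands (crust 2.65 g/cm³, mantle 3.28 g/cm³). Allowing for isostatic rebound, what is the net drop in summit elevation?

0.359 km

Rebound u = e ρ_c/ρ_m = 1.87 km × 2.65/3.28 = 1.511 km.
Net surface drop = e − u = 1.87 km − 1.511 km = e (ρ_m − ρ_c)/ρ_m = 0.359 km.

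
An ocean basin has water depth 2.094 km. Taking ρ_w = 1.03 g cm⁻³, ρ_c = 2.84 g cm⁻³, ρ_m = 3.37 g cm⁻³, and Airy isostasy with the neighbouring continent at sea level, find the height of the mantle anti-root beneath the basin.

7.15 km

Isostatic balance requires: replacing crust with seawater at the top is compensated by replacing crust with mantle at the base: d (ρ_c − ρ_w) = a (ρ_m − ρ_c).
a = d (ρ_c − ρ_w)/(ρ_m − ρ_c) = 2.094 km × 1.81/0.53 = 7.15 km.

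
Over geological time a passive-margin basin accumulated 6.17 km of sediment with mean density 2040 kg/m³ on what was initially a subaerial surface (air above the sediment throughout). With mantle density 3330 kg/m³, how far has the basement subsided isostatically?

Subaerial load: s = t ρ_sed / ρ_m = 6.17 km × 2040/3330 = 3.78 km.

3.78 km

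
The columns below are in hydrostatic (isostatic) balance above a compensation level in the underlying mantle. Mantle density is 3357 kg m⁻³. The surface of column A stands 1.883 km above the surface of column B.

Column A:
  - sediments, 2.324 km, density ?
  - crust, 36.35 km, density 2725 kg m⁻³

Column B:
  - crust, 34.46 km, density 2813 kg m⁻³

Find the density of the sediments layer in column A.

Take the compensation level at the base of the deeper column (depth z_c below the surface of column A) and equate Σ ρ_i t_i down to z_c; mantle fills any gap and the z_c terms cancel.
Column A: 2.324×ρ + 36.35×2725 + (z_c − 38.674)×3357
Column B: 1.883×0 + 34.46×2813 + (z_c − 1.883 − 34.46)×3357
The z_c×3357 term appears on both sides and cancels. Collect the known terms of each column as K = Σ(ρt)_known − 3357 × (depth of known layers): K_A = 99053.75 − 3357×38.674 = −30774.868; K_B = 96935.98 − 3357×(1.883 + 34.46) = −25067.471.
Balance: K_A + 2.324×ρ = K_B, so ρ = (K_B − K_A)/2.324 = 5707.4/2.324 = 2460 kg m⁻³.

2460 kg m⁻³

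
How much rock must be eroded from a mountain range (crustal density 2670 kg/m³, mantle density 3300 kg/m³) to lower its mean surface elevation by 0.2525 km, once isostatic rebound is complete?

Net drop Δ = e − u = e − e ρ_c/ρ_m = e (ρ_m − ρ_c)/ρ_m.
e = Δ ρ_m/(ρ_m − ρ_c) = 0.2525 km × 3300/630 = 1.32 km.

1.32 km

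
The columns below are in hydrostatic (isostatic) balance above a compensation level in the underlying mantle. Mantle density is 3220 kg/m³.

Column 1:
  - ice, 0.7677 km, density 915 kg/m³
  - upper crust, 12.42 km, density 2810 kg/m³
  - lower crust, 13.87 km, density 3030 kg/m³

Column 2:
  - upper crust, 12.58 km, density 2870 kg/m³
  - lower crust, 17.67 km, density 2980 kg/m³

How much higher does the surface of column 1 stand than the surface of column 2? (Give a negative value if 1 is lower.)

For any compensation level in the mantle, the mantle terms cancel and isostasy reduces to e = (Σt_1 − Σt_2) − (Σ(ρt)_1 − Σ(ρt)_2) / ρ_m.
Σt_1 = 27.0577 km; Σt_2 = 30.25 km; Σ(ρt)_1 = 77628.7455; Σ(ρt)_2 = 88761.2 (in km·kg/m³).
e = (27.0577 − 30.25) − (77628.7455 − 88761.2) / 3220 = 0.265 km.

0.265 km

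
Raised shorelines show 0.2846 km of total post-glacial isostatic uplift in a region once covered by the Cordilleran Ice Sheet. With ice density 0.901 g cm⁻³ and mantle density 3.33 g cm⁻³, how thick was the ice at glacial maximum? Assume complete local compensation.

1.05 km

u = t ρ_ice/ρ_m → t = u ρ_m/ρ_ice = 0.2846 km × 3.33/0.901 = 1.05 km.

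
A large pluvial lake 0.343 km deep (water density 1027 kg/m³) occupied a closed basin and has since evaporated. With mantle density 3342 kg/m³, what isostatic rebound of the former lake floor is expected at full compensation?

u = d ρ_w/ρ_m = 0.343 km × 1027/3342 = 0.105 km.

0.105 km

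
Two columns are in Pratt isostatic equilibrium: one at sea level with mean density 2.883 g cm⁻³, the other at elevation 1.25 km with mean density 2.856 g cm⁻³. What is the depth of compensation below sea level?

132 km

ρ_ref D = ρ (D + h) → D (ρ_ref − ρ) = ρ h.
D = ρ h/(ρ_ref − ρ) = 2.856 × 1.25 km/(2.883 − 2.856) = 132 km.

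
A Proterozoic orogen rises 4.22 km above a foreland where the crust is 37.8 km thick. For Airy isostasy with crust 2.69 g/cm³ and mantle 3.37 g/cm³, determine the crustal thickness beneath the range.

Root depth r = h ρ_c / (ρ_m − ρ_c) = 4.22 km × 2.69 / 0.68 = 16.69 km.
Total thickness = T + h + r = 37.8 km + 4.22 km + 16.69 km = 58.7 km.

58.7 km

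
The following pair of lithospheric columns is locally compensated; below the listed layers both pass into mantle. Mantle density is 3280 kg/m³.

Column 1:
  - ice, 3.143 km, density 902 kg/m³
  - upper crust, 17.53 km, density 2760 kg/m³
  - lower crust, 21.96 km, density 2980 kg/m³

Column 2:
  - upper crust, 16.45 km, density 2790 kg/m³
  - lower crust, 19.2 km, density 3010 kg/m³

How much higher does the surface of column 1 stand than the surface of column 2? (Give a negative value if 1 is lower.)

3.03 km

For any compensation level in the mantle, the mantle terms cancel and isostasy reduces to e = (Σt_1 − Σt_2) − (Σ(ρt)_1 − Σ(ρt)_2) / ρ_m.
Σt_1 = 42.633 km; Σt_2 = 35.65 km; Σ(ρt)_1 = 116658.586; Σ(ρt)_2 = 103687.5 (in km·kg/m³).
e = (42.633 − 35.65) − (116658.586 − 103687.5) / 3280 = 3.03 km.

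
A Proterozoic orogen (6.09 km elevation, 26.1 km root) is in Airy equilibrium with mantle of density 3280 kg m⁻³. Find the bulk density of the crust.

2660 kg m⁻³

ρ_c h = (ρ_m − ρ_c) r → ρ_c (h + r) = ρ_m r → ρ_c = ρ_m r / (h + r).
ρ_c = 3280 × 26.1 km / (6.09 km + 26.1 km) = 2660 kg m⁻³.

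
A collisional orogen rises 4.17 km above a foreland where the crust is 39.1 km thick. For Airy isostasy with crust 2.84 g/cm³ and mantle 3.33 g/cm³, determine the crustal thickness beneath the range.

Root depth r = h ρ_c / (ρ_m − ρ_c) = 4.17 km × 2.84 / 0.49 = 24.17 km.
Total thickness = T + h + r = 39.1 km + 4.17 km + 24.17 km = 67.4 km.

67.4 km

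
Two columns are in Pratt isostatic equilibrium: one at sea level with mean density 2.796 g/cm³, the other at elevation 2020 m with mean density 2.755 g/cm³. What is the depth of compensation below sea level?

ρ_ref D = ρ (D + h) → D (ρ_ref − ρ) = ρ h.
D = ρ h/(ρ_ref − ρ) = 2.755 × 2020 m/(2.796 − 2.755) = 136000 m.

136000 m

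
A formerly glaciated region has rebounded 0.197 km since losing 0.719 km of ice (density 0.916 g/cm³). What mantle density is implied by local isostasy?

3.34 g/cm³

ρ_m = ρ_ice t / u = 0.916 × 0.719 km/0.197 km = 3.34 g/cm³.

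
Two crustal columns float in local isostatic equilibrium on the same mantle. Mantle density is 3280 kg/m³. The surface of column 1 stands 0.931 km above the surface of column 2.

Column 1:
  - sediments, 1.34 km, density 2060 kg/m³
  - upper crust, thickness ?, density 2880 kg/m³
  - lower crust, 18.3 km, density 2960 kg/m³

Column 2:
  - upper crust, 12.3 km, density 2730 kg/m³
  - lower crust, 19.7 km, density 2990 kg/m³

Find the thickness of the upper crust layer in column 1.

20.1 km

Take the compensation level at the base of the deeper column (depth z_c below the surface of column 1) and equate Σ ρ_i t_i down to z_c; mantle fills any gap and the z_c terms cancel.
Column 1: 1.34×2060 + x×2880 + 18.3×2960 + (z_c − 19.64 − x)×3280
Column 2: 0.931×0 + 12.3×2730 + 19.7×2990 + (z_c − 0.931 − 32)×3280
The z_c×3280 term appears on both sides and cancels. Collect the known terms of each column as K = Σ(ρt)_known − 3280 × (depth of known layers): K_1 = 56928.4 − 3280×19.64 = −7490.8; K_2 = 92482 − 3280×(0.931 + 32) = −15531.68.
Balance: K_1 − x×(3280 − 2880) = K_2, so x = (K_1 − K_2)/(3280 − 2880) = 8040.88/400 = 20.1 km.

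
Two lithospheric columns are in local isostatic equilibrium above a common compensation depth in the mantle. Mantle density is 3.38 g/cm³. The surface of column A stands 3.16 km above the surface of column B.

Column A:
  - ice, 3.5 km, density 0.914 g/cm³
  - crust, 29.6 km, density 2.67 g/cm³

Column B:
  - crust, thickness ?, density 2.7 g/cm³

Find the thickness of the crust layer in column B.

Take the compensation level at the base of the deeper column (depth z_c below the surface of column A) and equate Σ ρ_i t_i down to z_c; mantle fills any gap and the z_c terms cancel.
Column A: 3.5×0.914 + 29.6×2.67 + (z_c − 33.1)×3.38
Column B: 3.16×0 + x×2.7 + (z_c − 3.16 − 0 − x)×3.38
The z_c×3.38 term appears on both sides and cancels. Collect the known terms of each column as K = Σ(ρt)_known − 3.38 × (depth of known layers): K_A = 82.231 − 3.38×33.1 = −29.647; K_B = 0 − 3.38×(3.16 + 0) = −10.6808.
Balance: K_A = K_B − x×(3.38 − 2.7), so x = (K_B − K_A)/(3.38 − 2.7) = 18.9662/0.68 = 27.9 km.

27.9 km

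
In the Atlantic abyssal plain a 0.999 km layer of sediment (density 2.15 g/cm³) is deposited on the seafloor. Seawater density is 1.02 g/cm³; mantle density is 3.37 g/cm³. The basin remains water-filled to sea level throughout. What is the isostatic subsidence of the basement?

Submarine loading: the sediment displaces seawater, and the subsidence is in turn flooded, so s (ρ_m − ρ_w) = t (ρ_sed − ρ_w).
s = 0.999 km × (2.15 − 1.02) / (3.37 − 1.02) = 0.48 km.

0.48 km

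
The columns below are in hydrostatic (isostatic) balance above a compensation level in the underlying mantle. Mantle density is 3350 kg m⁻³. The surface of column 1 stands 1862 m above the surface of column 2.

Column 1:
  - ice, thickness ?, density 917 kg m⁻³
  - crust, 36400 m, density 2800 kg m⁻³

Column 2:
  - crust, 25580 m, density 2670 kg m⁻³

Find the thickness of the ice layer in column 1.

1480 m

Take the compensation level at the base of the deeper column (depth z_c below the surface of column 1) and equate Σ ρ_i t_i down to z_c; mantle fills any gap and the z_c terms cancel.
Column 1: x×917 + 36400×2800 + (z_c − 36400 − x)×3350
Column 2: 1862×0 + 25580×2670 + (z_c − 1862 − 25580)×3350
The z_c×3350 term appears on both sides and cancels. Collect the known terms of each column as K = Σ(ρt)_known − 3350 × (depth of known layers): K_1 = 101920000 − 3350×36400 = −20020000; K_2 = 68298600 − 3350×(1862 + 25580) = −23632100.
Balance: K_1 − x×(3350 − 917) = K_2, so x = (K_1 − K_2)/(3350 − 917) = 3612100/2433 = 1480 m.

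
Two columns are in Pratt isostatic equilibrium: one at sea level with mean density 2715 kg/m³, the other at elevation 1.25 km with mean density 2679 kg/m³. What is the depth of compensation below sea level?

ρ_ref D = ρ (D + h) → D (ρ_ref − ρ) = ρ h.
D = ρ h/(ρ_ref − ρ) = 2679 × 1.25 km/(2715 − 2679) = 93 km.

93 km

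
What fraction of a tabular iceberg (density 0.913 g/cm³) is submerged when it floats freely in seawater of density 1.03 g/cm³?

Submerged fraction = ρ_obj/ρ_fluid = 0.913/1.03 = 0.886.

0.886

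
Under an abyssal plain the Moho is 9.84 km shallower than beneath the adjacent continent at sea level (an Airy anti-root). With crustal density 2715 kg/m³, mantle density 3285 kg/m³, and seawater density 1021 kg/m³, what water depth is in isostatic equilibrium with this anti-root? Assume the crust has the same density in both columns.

Replacing a thickness d of crust by seawater at the top must be balanced by replacing crust with mantle at the base: d (ρ_c − ρ_w) = a (ρ_m − ρ_c).
d = a (ρ_m − ρ_c)/(ρ_c − ρ_w) = 9.84 km × 570/1694 = 3.31 km.

3.31 km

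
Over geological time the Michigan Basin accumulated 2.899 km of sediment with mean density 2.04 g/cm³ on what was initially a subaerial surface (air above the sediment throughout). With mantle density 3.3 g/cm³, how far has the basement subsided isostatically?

1.79 km

Subaerial load: s = t ρ_sed / ρ_m = 2.899 km × 2.04/3.3 = 1.79 km.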